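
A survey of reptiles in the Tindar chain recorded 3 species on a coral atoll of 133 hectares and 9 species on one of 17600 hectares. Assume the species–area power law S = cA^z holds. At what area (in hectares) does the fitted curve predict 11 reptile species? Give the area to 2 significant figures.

z = ln(9/3) / ln(17600/133) = 1.0986 / 4.8853 = 0.2249
c = 3 / 133^0.2249 = 3 / 3.003 = 0.9989
A = (11/0.9989)^(1/0.2249) ⇒ ln A = ln(11.01)/0.2249 = 10.6680
A = e^10.6680 ≈ 42959 hectares

43000 hectares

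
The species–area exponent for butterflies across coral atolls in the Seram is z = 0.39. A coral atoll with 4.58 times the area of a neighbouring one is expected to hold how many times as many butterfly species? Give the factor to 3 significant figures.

S₂/S₁ = (A₂/A₁)^z = 4.58^0.39
ln(S₂/S₁) = 0.39 × ln 4.58 = 0.39 × 1.5217 = 0.5935
S₂/S₁ = e^0.5935 ≈ 1.81

1.81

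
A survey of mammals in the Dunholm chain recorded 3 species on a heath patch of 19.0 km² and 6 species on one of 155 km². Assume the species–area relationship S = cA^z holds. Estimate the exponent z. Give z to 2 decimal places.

Taking logs: ln S = ln c + z ln A, so z = (ln S₂ − ln S₁)/(ln A₂ − ln A₁).
z = ln(6/3) / ln(155/19) = ln(2) / ln(8.158) = 0.6931 / 2.0990 = 0.3302

0.33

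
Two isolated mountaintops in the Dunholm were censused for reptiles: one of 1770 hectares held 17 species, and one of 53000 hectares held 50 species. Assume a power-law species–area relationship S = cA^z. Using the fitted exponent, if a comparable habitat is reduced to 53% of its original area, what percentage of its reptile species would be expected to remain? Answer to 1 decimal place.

z = ln(50/17) / ln(53000/1770) = 1.0788 / 3.3993 = 0.3174
S_new/S_old = (A_new/A_old)^z = 0.53^0.3174 = exp(0.3174 × -0.6349) = 0.8175

81.8%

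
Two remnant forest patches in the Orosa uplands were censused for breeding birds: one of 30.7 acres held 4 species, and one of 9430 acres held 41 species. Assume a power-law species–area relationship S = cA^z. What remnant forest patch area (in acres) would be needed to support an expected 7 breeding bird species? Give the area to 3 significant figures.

z = ln(41/4) / ln(9430/30.7) = 2.3273 / 5.7274 = 0.4063
c = 4 / 30.7^0.4063 = 4 / 4.021 = 0.9949
A = (7/0.9949)^(1/0.4063) ⇒ ln A = ln(7.036)/0.4063 = 4.8015
A = e^4.8015 ≈ 121.7 acres

122 acres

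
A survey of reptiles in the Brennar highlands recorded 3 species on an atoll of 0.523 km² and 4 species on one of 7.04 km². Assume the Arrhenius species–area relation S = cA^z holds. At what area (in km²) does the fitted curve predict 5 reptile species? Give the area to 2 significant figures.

53 km²

z = ln(4/3) / ln(7.04/0.523) = 0.2877 / 2.5998 = 0.1107
c = 3 / 0.523^0.1107 = 3 / 0.9308 = 3.223
A = (5/3.223)^(1/0.1107) ⇒ ln A = ln(1.551)/0.1107 = 3.9682
A = e^3.9682 ≈ 52.89 km²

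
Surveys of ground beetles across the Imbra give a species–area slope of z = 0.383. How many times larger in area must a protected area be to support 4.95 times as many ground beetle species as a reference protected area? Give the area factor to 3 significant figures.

65.1

(A₂/A₁)^0.383 = 4.95, so A₂/A₁ = 4.95^(1/0.383) = 4.95^2.611
ln(A₂/A₁) = ln 4.95 / 0.383 = 1.5994 / 0.383 = 4.1759
A₂/A₁ = e^4.1759 ≈ 65.1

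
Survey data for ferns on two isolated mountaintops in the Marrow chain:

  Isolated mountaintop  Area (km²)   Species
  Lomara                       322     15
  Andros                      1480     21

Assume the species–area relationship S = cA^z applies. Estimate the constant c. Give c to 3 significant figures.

4.20

z = ln(S₂/S₁) / ln(A₂/A₁) = ln(21/15) / ln(1480/322) = 0.3365 / 1.5252 = 0.2206
c = S₁ / A₁^z = 15 / 322^0.2206 = 15 / 3.575 = 4.196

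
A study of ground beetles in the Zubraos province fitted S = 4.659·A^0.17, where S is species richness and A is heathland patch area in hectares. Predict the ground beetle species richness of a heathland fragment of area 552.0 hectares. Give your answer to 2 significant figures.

S = 4.659 × 552^0.17
ln S = ln 4.659 + 0.17 × ln 552 = 1.5388 + 0.17 × 6.3135 = 2.6121
S = e^2.6121 ≈ 13.63

14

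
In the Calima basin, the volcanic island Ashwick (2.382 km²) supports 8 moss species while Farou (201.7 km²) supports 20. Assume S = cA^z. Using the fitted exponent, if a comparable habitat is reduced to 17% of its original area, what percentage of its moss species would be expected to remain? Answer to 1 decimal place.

69.4%

z = ln(20/8) / ln(201.7/2.382) = 0.9163 / 4.4388 = 0.2064
S_new/S_old = (A_new/A_old)^z = 0.17^0.2064 = exp(0.2064 × -1.7720) = 0.6937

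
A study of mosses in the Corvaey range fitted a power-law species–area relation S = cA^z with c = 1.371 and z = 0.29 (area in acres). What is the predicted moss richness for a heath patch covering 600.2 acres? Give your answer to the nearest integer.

S = 1.371 × 600.2^0.29 = 1.371 × 6.393 ≈ 8.765

9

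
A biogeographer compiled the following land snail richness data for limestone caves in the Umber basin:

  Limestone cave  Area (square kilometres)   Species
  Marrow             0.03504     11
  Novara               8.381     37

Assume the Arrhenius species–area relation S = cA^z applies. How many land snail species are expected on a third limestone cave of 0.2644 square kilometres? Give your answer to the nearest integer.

z = ln(37/11) / ln(8.381/0.03504) = 1.2130 / 5.4772 = 0.2215
c = 11 / 0.03504^0.2215 = 11 / 0.4761 = 23.11
S₃ = 23.11 × 0.2644^0.2215 = 23.11 × 0.7448 ≈ 17.21

17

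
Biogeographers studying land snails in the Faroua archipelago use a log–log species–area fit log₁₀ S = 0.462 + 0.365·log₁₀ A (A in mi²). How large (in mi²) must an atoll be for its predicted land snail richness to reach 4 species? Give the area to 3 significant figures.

2.42 mi²

4 = 2.897 × A^0.365  ⇒  A^0.365 = 4/2.897 = 1.381
ln A = ln(1.381) / 0.365 = 0.3225 / 0.365 = 0.8836
A = e^0.8836 ≈ 2.42 mi²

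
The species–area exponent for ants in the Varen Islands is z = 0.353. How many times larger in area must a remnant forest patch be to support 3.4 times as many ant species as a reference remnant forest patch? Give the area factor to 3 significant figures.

32.0

(A₂/A₁)^0.353 = 3.4, so A₂/A₁ = 3.4^(1/0.353) = 3.4^2.833
ln(A₂/A₁) = ln 3.4 / 0.353 = 1.2238 / 0.353 = 3.4668
A₂/A₁ = e^3.4668 ≈ 32.03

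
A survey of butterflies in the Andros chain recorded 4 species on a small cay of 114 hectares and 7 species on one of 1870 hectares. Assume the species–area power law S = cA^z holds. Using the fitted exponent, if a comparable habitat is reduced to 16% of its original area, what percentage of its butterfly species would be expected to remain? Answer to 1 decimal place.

69.3%

z = ln(7/4) / ln(1870/114) = 0.5596 / 2.7975 = 0.2000
S_new/S_old = (A_new/A_old)^z = 0.16^0.2000 = exp(0.2000 × -1.8326) = 0.6931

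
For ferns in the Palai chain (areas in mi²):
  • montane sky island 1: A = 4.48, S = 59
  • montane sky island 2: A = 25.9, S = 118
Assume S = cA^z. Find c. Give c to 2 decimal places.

32.63

z = ln(S₂/S₁) / ln(A₂/A₁) = ln(118/59) / ln(25.9/4.48) = 0.6931 / 1.7546 = 0.3950
c = S₁ / A₁^z = 59 / 4.48^0.3950 = 59 / 1.808 = 32.63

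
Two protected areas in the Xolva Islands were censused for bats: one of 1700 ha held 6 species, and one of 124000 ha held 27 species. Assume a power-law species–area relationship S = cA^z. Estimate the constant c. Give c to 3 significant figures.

0.442

z = ln(S₂/S₁) / ln(A₂/A₁) = ln(27/6) / ln(124000/1700) = 1.5041 / 4.2897 = 0.3506
c = S₁ / A₁^z = 6 / 1700^0.3506 = 6 / 13.57 = 0.442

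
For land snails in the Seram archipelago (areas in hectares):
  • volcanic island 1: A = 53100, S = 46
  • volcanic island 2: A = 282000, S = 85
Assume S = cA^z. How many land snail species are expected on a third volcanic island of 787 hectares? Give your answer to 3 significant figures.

z = ln(85/46) / ln(282000/53100) = 0.6140 / 1.6697 = 0.3677
c = 46 / 53100^0.3677 = 46 / 54.65 = 0.8418
S₃ = 0.8418 × 787^0.3677 = 0.8418 × 11.61 ≈ 9.775

9.78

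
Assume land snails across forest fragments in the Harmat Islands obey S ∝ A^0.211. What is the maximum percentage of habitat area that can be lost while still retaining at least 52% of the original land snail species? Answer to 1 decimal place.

Need (A_new/A_old)^0.211 = 0.52, so A_new/A_old = 0.52^(1/0.211) = 0.52^4.739
ln(A_new/A_old) = ln 0.52 / 0.211 = -0.6539 / 0.211 = -3.0992
A_new/A_old = e^-3.0992 ≈ 0.04509
Fraction that can be lost = 1 − 0.04509 = 0.9549

95.5%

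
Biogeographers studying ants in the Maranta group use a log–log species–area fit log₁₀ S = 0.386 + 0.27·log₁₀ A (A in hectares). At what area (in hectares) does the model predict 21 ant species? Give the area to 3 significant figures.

2930 hectares

21 = 2.432 × A^0.27  ⇒  A^0.27 = 21/2.432 = 8.634
ln A = ln(8.634) / 0.27 = 2.1557 / 0.27 = 7.9842
A = e^7.9842 ≈ 2934 hectares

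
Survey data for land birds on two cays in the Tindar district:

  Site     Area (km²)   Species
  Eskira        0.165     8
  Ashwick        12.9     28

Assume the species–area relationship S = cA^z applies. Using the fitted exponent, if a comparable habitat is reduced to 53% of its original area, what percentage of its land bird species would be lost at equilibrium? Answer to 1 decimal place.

16.7%

z = ln(28/8) / ln(12.9/0.165) = 1.2528 / 4.3590 = 0.2874
S_new/S_old = (A_new/A_old)^z = 0.53^0.2874 = exp(0.2874 × -0.6349) = 0.8332
Fraction lost = 1 − 0.8332 = 0.1668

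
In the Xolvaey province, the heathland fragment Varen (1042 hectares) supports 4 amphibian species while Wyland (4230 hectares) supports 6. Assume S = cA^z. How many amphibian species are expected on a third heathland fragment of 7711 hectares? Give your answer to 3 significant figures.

z = ln(6/4) / ln(4230/1042) = 0.4055 / 1.4011 = 0.2894
c = 4 / 1042^0.2894 = 4 / 7.471 = 0.5354
S₃ = 0.5354 × 7711^0.2894 = 0.5354 × 13.33 ≈ 7.139

7.14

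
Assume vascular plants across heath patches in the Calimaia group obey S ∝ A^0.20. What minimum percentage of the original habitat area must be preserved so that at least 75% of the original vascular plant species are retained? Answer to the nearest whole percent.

Need (A_new/A_old)^0.2 = 0.75, so A_new/A_old = 0.75^(1/0.2) = 0.75^5
ln(A_new/A_old) = ln 0.75 / 0.2 = -0.2877 / 0.2 = -1.4384
A_new/A_old = e^-1.4384 ≈ 0.2373

24%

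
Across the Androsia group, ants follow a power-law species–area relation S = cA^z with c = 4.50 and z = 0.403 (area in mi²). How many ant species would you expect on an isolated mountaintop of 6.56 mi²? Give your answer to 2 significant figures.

S = 4.5 × 6.56^0.403 = 4.5 × 2.134 ≈ 9.603

9.6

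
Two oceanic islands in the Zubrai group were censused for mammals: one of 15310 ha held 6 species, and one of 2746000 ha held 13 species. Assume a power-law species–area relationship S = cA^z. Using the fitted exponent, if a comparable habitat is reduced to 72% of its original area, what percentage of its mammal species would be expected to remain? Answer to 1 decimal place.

95.2%

z = ln(13/6) / ln(2746000/15310) = 0.7732 / 5.1894 = 0.1490
S_new/S_old = (A_new/A_old)^z = 0.72^0.1490 = exp(0.1490 × -0.3285) = 0.9522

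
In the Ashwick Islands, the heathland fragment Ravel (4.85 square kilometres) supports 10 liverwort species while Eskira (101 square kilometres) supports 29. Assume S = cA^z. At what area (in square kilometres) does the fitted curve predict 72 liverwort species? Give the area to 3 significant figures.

z = ln(29/10) / ln(101/4.85) = 1.0647 / 3.0361 = 0.3507
c = 10 / 4.85^0.3507 = 10 / 1.74 = 5.748
A = (72/5.748)^(1/0.3507) ⇒ ln A = ln(12.53)/0.3507 = 7.2083
A = e^7.2083 ≈ 1351 square kilometres

1350 square kilometres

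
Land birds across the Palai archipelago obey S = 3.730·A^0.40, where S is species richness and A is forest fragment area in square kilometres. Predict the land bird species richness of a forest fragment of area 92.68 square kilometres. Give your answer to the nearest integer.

S = 3.73 × 92.68^0.4
ln S = ln 3.73 + 0.4 × ln 92.68 = 1.3164 + 0.4 × 4.5292 = 3.1281
S = e^3.1281 ≈ 22.83

23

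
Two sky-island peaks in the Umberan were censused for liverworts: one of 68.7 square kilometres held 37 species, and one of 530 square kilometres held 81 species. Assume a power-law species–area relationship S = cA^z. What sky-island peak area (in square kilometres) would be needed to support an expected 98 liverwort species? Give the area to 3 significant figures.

z = ln(81/37) / ln(530/68.7) = 0.7835 / 2.0431 = 0.3835
c = 37 / 68.7^0.3835 = 37 / 5.064 = 7.307
A = (98/7.307)^(1/0.3835) ⇒ ln A = ln(13.41)/0.3835 = 6.7697
A = e^6.7697 ≈ 871 square kilometres

871 square kilometres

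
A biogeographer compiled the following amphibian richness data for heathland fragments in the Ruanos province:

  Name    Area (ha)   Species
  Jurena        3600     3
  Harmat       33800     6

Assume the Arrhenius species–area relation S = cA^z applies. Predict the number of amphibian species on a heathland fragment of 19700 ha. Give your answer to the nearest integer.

z = ln(6/3) / ln(33800/3600) = 0.6931 / 2.2395 = 0.3095
c = 3 / 3600^0.3095 = 3 / 12.61 = 0.2379
S₃ = 0.2379 × 19700^0.3095 = 0.2379 × 21.34 ≈ 5.077

5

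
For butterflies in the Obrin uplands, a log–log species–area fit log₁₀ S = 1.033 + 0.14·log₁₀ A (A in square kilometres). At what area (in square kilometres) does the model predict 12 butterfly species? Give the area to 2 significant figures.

2.1 square kilometres

12 = 10.79 × A^0.14  ⇒  A^0.14 = 12/10.79 = 1.112
ln A = ln(1.112) / 0.14 = 0.1063 / 0.14 = 0.7595
A = e^0.7595 ≈ 2.137 square kilometres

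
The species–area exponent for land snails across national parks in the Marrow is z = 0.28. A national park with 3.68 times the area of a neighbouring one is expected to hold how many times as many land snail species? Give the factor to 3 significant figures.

S₂/S₁ = (A₂/A₁)^z = 3.68^0.28
ln(S₂/S₁) = 0.28 × ln 3.68 = 0.28 × 1.3029 = 0.3648
S₂/S₁ = e^0.3648 ≈ 1.44

1.44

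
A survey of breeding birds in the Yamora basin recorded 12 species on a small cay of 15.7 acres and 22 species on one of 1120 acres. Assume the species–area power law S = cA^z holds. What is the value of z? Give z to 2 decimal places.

Taking logs: ln S = ln c + z ln A, so z = (ln S₂ − ln S₁)/(ln A₂ − ln A₁).
z = ln(22/12) / ln(1120/15.7) = ln(1.833) / ln(71.34) = 0.6061 / 4.2674 = 0.1420

0.14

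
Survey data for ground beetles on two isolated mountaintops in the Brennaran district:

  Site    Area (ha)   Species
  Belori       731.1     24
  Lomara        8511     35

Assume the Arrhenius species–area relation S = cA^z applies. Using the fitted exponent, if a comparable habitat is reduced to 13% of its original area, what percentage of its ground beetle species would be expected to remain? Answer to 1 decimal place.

73.1%

z = ln(35/24) / ln(8511/731.1) = 0.3773 / 2.4546 = 0.1537
S_new/S_old = (A_new/A_old)^z = 0.13^0.1537 = exp(0.1537 × -2.0402) = 0.7308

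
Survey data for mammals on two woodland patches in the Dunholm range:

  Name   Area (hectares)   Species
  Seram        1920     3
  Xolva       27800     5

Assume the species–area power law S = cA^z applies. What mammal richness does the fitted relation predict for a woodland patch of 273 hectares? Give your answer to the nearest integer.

2

z = ln(5/3) / ln(27800/1920) = 0.5108 / 2.6727 = 0.1911
c = 3 / 1920^0.1911 = 3 / 4.242 = 0.7073
S₃ = 0.7073 × 273^0.1911 = 0.7073 × 2.922 ≈ 2.066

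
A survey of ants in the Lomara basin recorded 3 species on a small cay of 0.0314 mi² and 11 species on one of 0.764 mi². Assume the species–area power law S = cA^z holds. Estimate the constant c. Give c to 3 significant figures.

z = ln(S₂/S₁) / ln(A₂/A₁) = ln(11/3) / ln(0.764/0.0314) = 1.2993 / 3.1918 = 0.4071
c = S₁ / A₁^z = 3 / 0.0314^0.4071 = 3 / 0.2444 = 12.27

12.3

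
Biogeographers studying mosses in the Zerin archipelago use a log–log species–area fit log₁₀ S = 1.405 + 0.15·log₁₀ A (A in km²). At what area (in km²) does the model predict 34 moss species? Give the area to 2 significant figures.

34 = 25.41 × A^0.15  ⇒  A^0.15 = 34/25.41 = 1.338
ln A = ln(1.338) / 0.15 = 0.2912 / 0.15 = 1.9415
A = e^1.9415 ≈ 6.969 km²

7.0 km²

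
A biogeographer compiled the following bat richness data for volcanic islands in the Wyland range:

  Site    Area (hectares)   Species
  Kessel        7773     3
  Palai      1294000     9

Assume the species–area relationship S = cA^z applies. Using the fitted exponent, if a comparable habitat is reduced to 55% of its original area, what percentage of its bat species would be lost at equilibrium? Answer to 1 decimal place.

z = ln(9/3) / ln(1294000/7773) = 1.0986 / 5.1148 = 0.2148
S_new/S_old = (A_new/A_old)^z = 0.55^0.2148 = exp(0.2148 × -0.5978) = 0.8795
Fraction lost = 1 − 0.8795 = 0.1205

12.1%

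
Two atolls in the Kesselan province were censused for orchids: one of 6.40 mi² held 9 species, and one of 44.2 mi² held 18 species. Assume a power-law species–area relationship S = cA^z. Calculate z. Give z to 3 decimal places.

0.359

Taking logs: ln S = ln c + z ln A, so z = (ln S₂ − ln S₁)/(ln A₂ − ln A₁).
z = ln(18/9) / ln(44.2/6.4) = ln(2) / ln(6.906) = 0.6931 / 1.9324 = 0.3587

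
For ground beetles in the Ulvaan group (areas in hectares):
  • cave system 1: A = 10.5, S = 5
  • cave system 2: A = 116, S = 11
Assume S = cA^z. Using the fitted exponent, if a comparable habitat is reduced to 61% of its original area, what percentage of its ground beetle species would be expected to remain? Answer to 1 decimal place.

85.0%

z = ln(11/5) / ln(116/10.5) = 0.7885 / 2.4022 = 0.3282
S_new/S_old = (A_new/A_old)^z = 0.61^0.3282 = exp(0.3282 × -0.4943) = 0.8502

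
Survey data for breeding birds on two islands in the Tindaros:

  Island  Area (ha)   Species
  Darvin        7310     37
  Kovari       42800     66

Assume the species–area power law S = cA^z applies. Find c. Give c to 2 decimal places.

z = ln(S₂/S₁) / ln(A₂/A₁) = ln(66/37) / ln(42800/7310) = 0.5787 / 1.7673 = 0.3275
c = S₁ / A₁^z = 37 / 7310^0.3275 = 37 / 18.42 = 2.009

2.01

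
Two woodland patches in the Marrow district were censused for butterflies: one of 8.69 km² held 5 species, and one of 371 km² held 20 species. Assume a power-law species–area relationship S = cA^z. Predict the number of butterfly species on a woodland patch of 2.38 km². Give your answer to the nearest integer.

z = ln(20/5) / ln(371/8.69) = 1.3863 / 3.7540 = 0.3693
c = 5 / 8.69^0.3693 = 5 / 2.222 = 2.25
S₃ = 2.25 × 2.38^0.3693 = 2.25 × 1.377 ≈ 3.099

3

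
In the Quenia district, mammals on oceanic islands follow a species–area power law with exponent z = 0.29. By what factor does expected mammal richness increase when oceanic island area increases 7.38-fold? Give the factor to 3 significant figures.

S₂/S₁ = (A₂/A₁)^z = 7.38^0.29
ln(S₂/S₁) = 0.29 × ln 7.38 = 0.29 × 1.9988 = 0.5796
S₂/S₁ = e^0.5796 ≈ 1.785

1.79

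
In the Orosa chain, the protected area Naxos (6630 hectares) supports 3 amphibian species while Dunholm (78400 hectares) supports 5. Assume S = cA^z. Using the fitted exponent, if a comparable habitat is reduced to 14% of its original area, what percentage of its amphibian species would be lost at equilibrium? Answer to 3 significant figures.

33.4%

z = ln(5/3) / ln(78400/6630) = 0.5108 / 2.4702 = 0.2068
S_new/S_old = (A_new/A_old)^z = 0.14^0.2068 = exp(0.2068 × -1.9661) = 0.6659
Fraction lost = 1 − 0.6659 = 0.3341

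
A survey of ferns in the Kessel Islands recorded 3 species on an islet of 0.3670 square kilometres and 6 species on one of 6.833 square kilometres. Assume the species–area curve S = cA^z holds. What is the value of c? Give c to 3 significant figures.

3.80

z = ln(S₂/S₁) / ln(A₂/A₁) = ln(6/3) / ln(6.833/0.367) = 0.6931 / 2.9242 = 0.2370
c = S₁ / A₁^z = 3 / 0.367^0.2370 = 3 / 0.7885 = 3.805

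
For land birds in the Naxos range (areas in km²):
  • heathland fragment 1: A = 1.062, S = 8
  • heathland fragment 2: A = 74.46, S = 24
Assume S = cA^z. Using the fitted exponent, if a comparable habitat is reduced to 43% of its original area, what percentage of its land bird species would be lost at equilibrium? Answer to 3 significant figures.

z = ln(24/8) / ln(74.46/1.062) = 1.0986 / 4.2501 = 0.2585
S_new/S_old = (A_new/A_old)^z = 0.43^0.2585 = exp(0.2585 × -0.8440) = 0.804
Fraction lost = 1 − 0.804 = 0.196

19.6%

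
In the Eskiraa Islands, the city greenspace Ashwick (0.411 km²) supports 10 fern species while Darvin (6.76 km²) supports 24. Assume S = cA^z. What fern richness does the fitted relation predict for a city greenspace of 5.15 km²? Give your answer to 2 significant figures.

z = ln(24/10) / ln(6.76/0.411) = 0.8755 / 2.8002 = 0.3126
c = 10 / 0.411^0.3126 = 10 / 0.7573 = 13.2
S₃ = 13.2 × 5.15^0.3126 = 13.2 × 1.669 ≈ 22.04

22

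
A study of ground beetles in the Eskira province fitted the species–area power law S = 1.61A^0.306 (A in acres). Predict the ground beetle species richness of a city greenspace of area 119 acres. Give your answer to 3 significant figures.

S = 1.61 × 119^0.306 = 1.61 × 4.316 ≈ 6.949

6.95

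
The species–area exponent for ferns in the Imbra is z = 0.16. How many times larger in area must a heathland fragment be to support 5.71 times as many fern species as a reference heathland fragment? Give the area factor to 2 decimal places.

53576.67

(A₂/A₁)^0.16 = 5.71, so A₂/A₁ = 5.71^(1/0.16) = 5.71^6.25
ln(A₂/A₁) = ln 5.71 / 0.16 = 1.7422 / 0.16 = 10.8889
A₂/A₁ = e^10.8889 ≈ 53577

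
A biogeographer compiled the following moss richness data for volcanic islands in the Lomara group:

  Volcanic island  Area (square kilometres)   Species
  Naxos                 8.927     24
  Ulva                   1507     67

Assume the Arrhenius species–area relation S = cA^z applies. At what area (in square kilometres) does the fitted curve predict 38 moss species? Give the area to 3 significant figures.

88.7 square kilometres

z = ln(67/24) / ln(1507/8.927) = 1.0266 / 5.1288 = 0.2002
c = 24 / 8.927^0.2002 = 24 / 1.55 = 15.48
A = (38/15.48)^(1/0.2002) ⇒ ln A = ln(2.454)/0.2002 = 4.4848
A = e^4.4848 ≈ 88.66 square kilometres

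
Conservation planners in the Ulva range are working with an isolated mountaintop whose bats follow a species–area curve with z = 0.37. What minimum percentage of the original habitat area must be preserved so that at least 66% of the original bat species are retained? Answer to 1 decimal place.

Need (A_new/A_old)^0.37 = 0.66, so A_new/A_old = 0.66^(1/0.37) = 0.66^2.703
ln(A_new/A_old) = ln 0.66 / 0.37 = -0.4155 / 0.37 = -1.1230
A_new/A_old = e^-1.1230 ≈ 0.3253

32.5%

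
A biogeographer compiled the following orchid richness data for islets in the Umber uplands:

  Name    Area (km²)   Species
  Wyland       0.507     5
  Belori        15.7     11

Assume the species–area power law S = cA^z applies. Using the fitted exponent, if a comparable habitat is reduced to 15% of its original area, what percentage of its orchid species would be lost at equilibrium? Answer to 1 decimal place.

35.3%

z = ln(11/5) / ln(15.7/0.507) = 0.7885 / 3.4329 = 0.2297
S_new/S_old = (A_new/A_old)^z = 0.15^0.2297 = exp(0.2297 × -1.8971) = 0.6468
Fraction lost = 1 − 0.6468 = 0.3532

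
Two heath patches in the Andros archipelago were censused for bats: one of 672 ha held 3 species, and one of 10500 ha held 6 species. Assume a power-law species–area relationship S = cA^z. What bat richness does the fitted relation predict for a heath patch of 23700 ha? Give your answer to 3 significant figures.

z = ln(6/3) / ln(10500/672) = 0.6931 / 2.7489 = 0.2522
c = 3 / 672^0.2522 = 3 / 5.163 = 0.581
S₃ = 0.581 × 23700^0.2522 = 0.581 × 12.68 ≈ 7.367

7.37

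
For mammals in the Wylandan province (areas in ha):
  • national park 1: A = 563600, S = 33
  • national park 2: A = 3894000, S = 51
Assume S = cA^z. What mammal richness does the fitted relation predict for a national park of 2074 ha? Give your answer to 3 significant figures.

9.34

z = ln(51/33) / ln(3894000/563600) = 0.4353 / 1.9328 = 0.2252
c = 33 / 563600^0.2252 = 33 / 19.74 = 1.672
S₃ = 1.672 × 2074^0.2252 = 1.672 × 5.585 ≈ 9.339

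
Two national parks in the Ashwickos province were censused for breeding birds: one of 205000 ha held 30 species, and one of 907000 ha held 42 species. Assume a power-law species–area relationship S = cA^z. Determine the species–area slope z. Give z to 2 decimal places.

0.23

Taking logs: ln S = ln c + z ln A, so z = (ln S₂ − ln S₁)/(ln A₂ − ln A₁).
z = ln(42/30) / ln(907000/205000) = ln(1.4) / ln(4.424) = 0.3365 / 1.4871 = 0.2263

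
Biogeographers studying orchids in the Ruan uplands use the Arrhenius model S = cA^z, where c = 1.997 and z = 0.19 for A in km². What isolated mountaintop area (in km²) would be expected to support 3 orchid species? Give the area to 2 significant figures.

8.5 km²

3 = 1.997 × A^0.19  ⇒  A^0.19 = 3/1.997 = 1.502
ln A = ln(1.502) / 0.19 = 0.4070 / 0.19 = 2.1419
A = e^2.1419 ≈ 8.516 km²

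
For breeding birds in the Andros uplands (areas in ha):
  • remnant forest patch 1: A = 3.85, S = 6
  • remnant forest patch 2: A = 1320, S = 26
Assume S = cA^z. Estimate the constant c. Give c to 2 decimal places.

4.28

z = ln(S₂/S₁) / ln(A₂/A₁) = ln(26/6) / ln(1320/3.85) = 1.4663 / 5.8373 = 0.2512
c = S₁ / A₁^z = 6 / 3.85^0.2512 = 6 / 1.403 = 4.276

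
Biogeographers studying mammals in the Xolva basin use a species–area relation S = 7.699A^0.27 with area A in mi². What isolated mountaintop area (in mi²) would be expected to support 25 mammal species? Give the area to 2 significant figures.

25 = 7.699 × A^0.27  ⇒  A^0.27 = 25/7.699 = 3.247
ln A = ln(3.247) / 0.27 = 1.1778 / 0.27 = 4.3622
A = e^4.3622 ≈ 78.43 mi²

78 mi²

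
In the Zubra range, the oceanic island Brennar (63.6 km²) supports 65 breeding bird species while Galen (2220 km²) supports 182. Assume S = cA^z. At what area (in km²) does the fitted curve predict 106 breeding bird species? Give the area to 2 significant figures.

340 km²

z = ln(182/65) / ln(2220/63.6) = 1.0296 / 3.5526 = 0.2898
c = 65 / 63.6^0.2898 = 65 / 3.332 = 19.51
A = (106/19.51)^(1/0.2898) ⇒ ln A = ln(5.433)/0.2898 = 5.8401
A = e^5.8401 ≈ 343.8 km²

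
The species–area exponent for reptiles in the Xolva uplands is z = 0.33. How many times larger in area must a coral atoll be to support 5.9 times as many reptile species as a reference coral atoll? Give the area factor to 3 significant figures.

(A₂/A₁)^0.33 = 5.9, so A₂/A₁ = 5.9^(1/0.33) = 5.9^3.03
ln(A₂/A₁) = ln 5.9 / 0.33 = 1.7750 / 0.33 = 5.3786
A₂/A₁ = e^5.3786 ≈ 216.7

217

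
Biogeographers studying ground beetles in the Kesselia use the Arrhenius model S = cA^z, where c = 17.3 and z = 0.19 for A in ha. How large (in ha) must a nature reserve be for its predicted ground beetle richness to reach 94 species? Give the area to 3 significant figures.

94 = 17.3 × A^0.19  ⇒  A^0.19 = 94/17.3 = 5.434
ln A = ln(5.434) / 0.19 = 1.6926 / 0.19 = 8.9084
A = e^8.9084 ≈ 7394 ha

7390 ha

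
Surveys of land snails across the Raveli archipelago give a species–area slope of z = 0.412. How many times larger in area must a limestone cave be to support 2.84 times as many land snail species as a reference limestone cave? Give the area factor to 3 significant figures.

(A₂/A₁)^0.412 = 2.84, so A₂/A₁ = 2.84^(1/0.412) = 2.84^2.427
ln(A₂/A₁) = ln 2.84 / 0.412 = 1.0438 / 0.412 = 2.5335
A₂/A₁ = e^2.5335 ≈ 12.6

12.6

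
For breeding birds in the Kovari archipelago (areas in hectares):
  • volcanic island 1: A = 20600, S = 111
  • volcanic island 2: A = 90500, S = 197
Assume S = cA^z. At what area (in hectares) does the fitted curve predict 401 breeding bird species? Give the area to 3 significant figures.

z = ln(197/111) / ln(90500/20600) = 0.5737 / 1.4801 = 0.3876
c = 111 / 20600^0.3876 = 111 / 47 = 2.362
A = (401/2.362)^(1/0.3876) ⇒ ln A = ln(169.8)/0.3876 = 13.2468
A = e^13.2468 ≈ 566276 hectares

566000 hectares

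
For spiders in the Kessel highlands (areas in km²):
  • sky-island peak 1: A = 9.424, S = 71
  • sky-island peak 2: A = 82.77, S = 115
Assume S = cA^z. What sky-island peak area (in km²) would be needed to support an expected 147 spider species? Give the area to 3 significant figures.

z = ln(115/71) / ln(82.77/9.424) = 0.4823 / 2.1728 = 0.2219
c = 71 / 9.424^0.2219 = 71 / 1.645 = 43.15
A = (147/43.15)^(1/0.2219) ⇒ ln A = ln(3.406)/0.2219 = 5.5222
A = e^5.5222 ≈ 250.2 km²

250 km²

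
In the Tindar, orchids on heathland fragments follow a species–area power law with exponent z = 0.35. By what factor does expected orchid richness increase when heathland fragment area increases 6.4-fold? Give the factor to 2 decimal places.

S₂/S₁ = (A₂/A₁)^z = 6.4^0.35
ln(S₂/S₁) = 0.35 × ln 6.4 = 0.35 × 1.8563 = 0.6497
S₂/S₁ = e^0.6497 ≈ 1.915

1.91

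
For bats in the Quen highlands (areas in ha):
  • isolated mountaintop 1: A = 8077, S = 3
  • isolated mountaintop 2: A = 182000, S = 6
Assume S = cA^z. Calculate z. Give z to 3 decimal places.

0.223

Taking logs: ln S = ln c + z ln A, so z = (ln S₂ − ln S₁)/(ln A₂ − ln A₁).
z = ln(6/3) / ln(182000/8077) = ln(2) / ln(22.53) = 0.6931 / 3.1150 = 0.2225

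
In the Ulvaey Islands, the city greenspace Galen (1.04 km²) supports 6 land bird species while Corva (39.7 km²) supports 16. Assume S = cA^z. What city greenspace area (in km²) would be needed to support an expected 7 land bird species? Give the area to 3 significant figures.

1.84 km²

z = ln(16/6) / ln(39.7/1.04) = 0.9808 / 3.6421 = 0.2693
c = 6 / 1.04^0.2693 = 6 / 1.011 = 5.937
A = (7/5.937)^(1/0.2693) ⇒ ln A = ln(1.179)/0.2693 = 0.6116
A = e^0.6116 ≈ 1.843 km²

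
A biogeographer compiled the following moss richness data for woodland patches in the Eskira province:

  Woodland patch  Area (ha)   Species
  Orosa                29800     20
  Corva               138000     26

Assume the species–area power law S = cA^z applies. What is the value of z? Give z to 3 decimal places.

Taking logs: ln S = ln c + z ln A, so z = (ln S₂ − ln S₁)/(ln A₂ − ln A₁).
z = ln(26/20) / ln(138000/29800) = ln(1.3) / ln(4.631) = 0.2624 / 1.5327 = 0.1712

0.171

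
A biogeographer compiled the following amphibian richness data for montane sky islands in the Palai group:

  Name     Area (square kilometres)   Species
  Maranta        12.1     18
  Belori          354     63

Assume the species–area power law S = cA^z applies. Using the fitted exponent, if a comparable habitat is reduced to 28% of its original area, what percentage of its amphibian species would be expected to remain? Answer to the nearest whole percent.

z = ln(63/18) / ln(354/12.1) = 1.2528 / 3.3761 = 0.3711
S_new/S_old = (A_new/A_old)^z = 0.28^0.3711 = exp(0.3711 × -1.2730) = 0.6235

62%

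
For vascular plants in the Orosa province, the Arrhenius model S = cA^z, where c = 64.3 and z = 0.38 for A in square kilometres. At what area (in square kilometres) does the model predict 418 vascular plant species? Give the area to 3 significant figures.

418 = 64.3 × A^0.38  ⇒  A^0.38 = 418/64.3 = 6.501
ln A = ln(6.501) / 0.38 = 1.8719 / 0.38 = 4.9261
A = e^4.9261 ≈ 137.8 square kilometres

138 square kilometres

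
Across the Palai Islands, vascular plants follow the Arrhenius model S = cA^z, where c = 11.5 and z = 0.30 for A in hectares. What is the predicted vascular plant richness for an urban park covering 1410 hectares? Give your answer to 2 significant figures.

100

S = 11.5 × 1410^0.3
ln S = ln 11.5 + 0.3 × ln 1410 = 2.4423 + 0.3 × 7.2513 = 4.6178
S = e^4.6178 ≈ 101.3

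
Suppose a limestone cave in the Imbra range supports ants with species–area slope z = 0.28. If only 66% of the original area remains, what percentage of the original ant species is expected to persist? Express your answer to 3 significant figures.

S_new/S_old = (A_new/A_old)^z = 0.66^0.28
= exp(0.28 × ln 0.66) = exp(0.28 × -0.4155) = exp(-0.1163) ≈ 0.8902

89.0%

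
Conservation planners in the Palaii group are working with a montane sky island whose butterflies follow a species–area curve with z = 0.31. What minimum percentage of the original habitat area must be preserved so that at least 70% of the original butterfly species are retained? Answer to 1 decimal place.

31.6%

Need (A_new/A_old)^0.31 = 0.7, so A_new/A_old = 0.7^(1/0.31) = 0.7^3.226
ln(A_new/A_old) = ln 0.7 / 0.31 = -0.3567 / 0.31 = -1.1506
A_new/A_old = e^-1.1506 ≈ 0.3165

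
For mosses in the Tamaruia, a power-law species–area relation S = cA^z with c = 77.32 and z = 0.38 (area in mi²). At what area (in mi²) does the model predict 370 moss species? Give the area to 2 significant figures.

370 = 77.32 × A^0.38  ⇒  A^0.38 = 370/77.32 = 4.785
ln A = ln(4.785) / 0.38 = 1.5656 / 0.38 = 4.1199
A = e^4.1199 ≈ 61.55 mi²

62 mi²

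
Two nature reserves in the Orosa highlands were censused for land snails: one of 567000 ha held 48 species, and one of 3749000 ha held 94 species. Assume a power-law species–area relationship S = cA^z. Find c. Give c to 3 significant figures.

0.431

z = ln(S₂/S₁) / ln(A₂/A₁) = ln(94/48) / ln(3749000/567000) = 0.6721 / 1.8889 = 0.3558
c = S₁ / A₁^z = 48 / 567000^0.3558 = 48 / 111.5 = 0.4306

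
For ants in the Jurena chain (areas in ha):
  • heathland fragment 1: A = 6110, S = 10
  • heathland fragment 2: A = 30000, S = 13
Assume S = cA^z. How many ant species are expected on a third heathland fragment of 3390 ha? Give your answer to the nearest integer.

9

z = ln(13/10) / ln(30000/6110) = 0.2624 / 1.5913 = 0.1649
c = 10 / 6110^0.1649 = 10 / 4.21 = 2.376
S₃ = 2.376 × 3390^0.1649 = 2.376 × 3.82 ≈ 9.074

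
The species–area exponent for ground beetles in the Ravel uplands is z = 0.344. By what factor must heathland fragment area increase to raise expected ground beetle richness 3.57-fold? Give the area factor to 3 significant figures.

40.4

(A₂/A₁)^0.344 = 3.57, so A₂/A₁ = 3.57^(1/0.344) = 3.57^2.907
ln(A₂/A₁) = ln 3.57 / 0.344 = 1.2726 / 0.344 = 3.6993
A₂/A₁ = e^3.6993 ≈ 40.42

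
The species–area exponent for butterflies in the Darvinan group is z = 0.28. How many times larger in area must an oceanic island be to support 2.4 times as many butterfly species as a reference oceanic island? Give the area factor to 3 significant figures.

22.8

(A₂/A₁)^0.28 = 2.4, so A₂/A₁ = 2.4^(1/0.28) = 2.4^3.571
ln(A₂/A₁) = ln 2.4 / 0.28 = 0.8755 / 0.28 = 3.1267
A₂/A₁ = e^3.1267 ≈ 22.8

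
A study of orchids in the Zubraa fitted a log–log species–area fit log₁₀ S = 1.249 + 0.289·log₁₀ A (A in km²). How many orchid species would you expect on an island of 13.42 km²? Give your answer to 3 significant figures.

37.6

S = 17.74 × 13.42^0.289
ln S = ln 17.74 + 0.289 × ln 13.42 = 2.8759 + 0.289 × 2.5967 = 3.6264
S = e^3.6264 ≈ 37.58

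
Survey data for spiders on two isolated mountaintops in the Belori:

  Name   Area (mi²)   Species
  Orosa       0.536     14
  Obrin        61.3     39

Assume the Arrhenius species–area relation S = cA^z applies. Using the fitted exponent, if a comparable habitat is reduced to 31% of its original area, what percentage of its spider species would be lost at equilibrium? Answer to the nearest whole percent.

22%

z = ln(39/14) / ln(61.3/0.536) = 1.0245 / 4.7394 = 0.2162
S_new/S_old = (A_new/A_old)^z = 0.31^0.2162 = exp(0.2162 × -1.1712) = 0.7763
Fraction lost = 1 − 0.7763 = 0.2237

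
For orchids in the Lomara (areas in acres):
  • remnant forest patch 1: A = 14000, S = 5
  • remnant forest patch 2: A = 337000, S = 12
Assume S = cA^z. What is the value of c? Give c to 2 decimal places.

z = ln(S₂/S₁) / ln(A₂/A₁) = ln(12/5) / ln(337000/14000) = 0.8755 / 3.1810 = 0.2752
c = S₁ / A₁^z = 5 / 14000^0.2752 = 5 / 13.84 = 0.3613

0.36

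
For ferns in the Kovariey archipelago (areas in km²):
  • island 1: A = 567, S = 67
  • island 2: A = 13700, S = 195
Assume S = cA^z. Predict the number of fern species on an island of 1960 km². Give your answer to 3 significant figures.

z = ln(195/67) / ln(13700/567) = 1.0683 / 3.1848 = 0.3354
c = 67 / 567^0.3354 = 67 / 8.388 = 7.988
S₃ = 7.988 × 1960^0.3354 = 7.988 × 12.72 ≈ 101.6

102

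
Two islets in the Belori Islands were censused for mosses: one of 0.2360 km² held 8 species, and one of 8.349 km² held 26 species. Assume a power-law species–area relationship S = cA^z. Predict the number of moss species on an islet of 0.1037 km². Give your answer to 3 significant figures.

6.10

z = ln(26/8) / ln(8.349/0.236) = 1.1787 / 3.5661 = 0.3305
c = 8 / 0.236^0.3305 = 8 / 0.6205 = 12.89
S₃ = 12.89 × 0.1037^0.3305 = 12.89 × 0.4728 ≈ 6.096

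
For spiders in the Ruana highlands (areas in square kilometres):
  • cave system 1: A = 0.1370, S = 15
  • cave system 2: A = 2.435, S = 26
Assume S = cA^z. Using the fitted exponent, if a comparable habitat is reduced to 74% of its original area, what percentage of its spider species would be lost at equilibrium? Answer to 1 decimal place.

5.6%

z = ln(26/15) / ln(2.435/0.137) = 0.5500 / 2.8777 = 0.1911
S_new/S_old = (A_new/A_old)^z = 0.74^0.1911 = exp(0.1911 × -0.3011) = 0.9441
Fraction lost = 1 − 0.9441 = 0.05593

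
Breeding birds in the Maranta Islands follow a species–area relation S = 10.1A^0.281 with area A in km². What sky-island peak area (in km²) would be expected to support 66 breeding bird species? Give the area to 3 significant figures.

796 km²

66 = 10.1 × A^0.281  ⇒  A^0.281 = 66/10.1 = 6.535
ln A = ln(6.535) / 0.281 = 1.8771 / 0.281 = 6.6801
A = e^6.6801 ≈ 796.4 km²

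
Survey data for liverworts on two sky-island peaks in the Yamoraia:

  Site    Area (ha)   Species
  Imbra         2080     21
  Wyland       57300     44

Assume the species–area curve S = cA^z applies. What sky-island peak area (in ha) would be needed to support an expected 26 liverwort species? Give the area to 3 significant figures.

5420 ha

z = ln(44/21) / ln(57300/2080) = 0.7397 / 3.3159 = 0.2231
c = 21 / 2080^0.2231 = 21 / 5.497 = 3.82
A = (26/3.82)^(1/0.2231) ⇒ ln A = ln(6.806)/0.2231 = 8.5976
A = e^8.5976 ≈ 5419 ha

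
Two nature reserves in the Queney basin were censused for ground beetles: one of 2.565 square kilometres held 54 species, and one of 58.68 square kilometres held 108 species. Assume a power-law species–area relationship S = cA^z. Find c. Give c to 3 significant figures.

43.8

z = ln(S₂/S₁) / ln(A₂/A₁) = ln(108/54) / ln(58.68/2.565) = 0.6931 / 3.1301 = 0.2214
c = S₁ / A₁^z = 54 / 2.565^0.2214 = 54 / 1.232 = 43.83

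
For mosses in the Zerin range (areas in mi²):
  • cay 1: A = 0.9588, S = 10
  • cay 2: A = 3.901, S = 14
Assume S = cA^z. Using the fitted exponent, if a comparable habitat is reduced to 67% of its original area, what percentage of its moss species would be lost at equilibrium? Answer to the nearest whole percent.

9%

z = ln(14/10) / ln(3.901/0.9588) = 0.3365 / 1.4033 = 0.2398
S_new/S_old = (A_new/A_old)^z = 0.67^0.2398 = exp(0.2398 × -0.4005) = 0.9084
Fraction lost = 1 − 0.9084 = 0.09156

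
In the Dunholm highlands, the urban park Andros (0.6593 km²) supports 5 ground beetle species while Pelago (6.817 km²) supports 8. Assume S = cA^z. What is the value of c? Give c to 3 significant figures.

5.44

z = ln(S₂/S₁) / ln(A₂/A₁) = ln(8/5) / ln(6.817/0.6593) = 0.4700 / 2.3360 = 0.2012
c = S₁ / A₁^z = 5 / 0.6593^0.2012 = 5 / 0.9196 = 5.437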